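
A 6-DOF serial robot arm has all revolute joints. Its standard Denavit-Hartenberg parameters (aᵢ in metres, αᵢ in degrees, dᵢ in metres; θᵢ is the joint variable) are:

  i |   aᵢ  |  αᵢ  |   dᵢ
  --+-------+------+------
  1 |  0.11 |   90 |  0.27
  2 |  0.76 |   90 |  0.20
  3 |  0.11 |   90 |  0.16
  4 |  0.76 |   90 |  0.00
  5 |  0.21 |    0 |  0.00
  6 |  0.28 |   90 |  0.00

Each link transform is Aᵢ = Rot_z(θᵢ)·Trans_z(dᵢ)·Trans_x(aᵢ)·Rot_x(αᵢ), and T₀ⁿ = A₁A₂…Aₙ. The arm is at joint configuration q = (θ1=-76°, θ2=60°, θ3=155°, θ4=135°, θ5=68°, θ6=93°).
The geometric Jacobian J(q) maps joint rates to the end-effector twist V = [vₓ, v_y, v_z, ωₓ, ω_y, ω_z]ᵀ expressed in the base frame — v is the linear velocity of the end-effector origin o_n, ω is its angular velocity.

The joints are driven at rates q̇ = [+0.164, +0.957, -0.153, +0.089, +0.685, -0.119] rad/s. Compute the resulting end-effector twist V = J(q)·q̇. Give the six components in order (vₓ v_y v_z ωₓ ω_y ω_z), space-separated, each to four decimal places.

0.0908 0.8720 1.0105 -1.1585 -0.3420 -0.2412

o_n = [-0.0400, -1.2204, 0.9821]
J₁: ẑ×o_n = [1.2204, -0.0400, 0.0000], ω = ẑ
J2: z=[-0.9703, -0.2419, 0.0000] o=[0.0266, -0.1067, 0.2700] → [-0.1723, 0.6909, 1.0645, -0.9703, -0.2419, 0.0000]
J3: z=[0.2095, -0.8403, -0.5000] o=[-0.0755, -0.5238, 0.9282] → [-0.3936, -0.0290, -0.1161, 0.2095, -0.8403, -0.5000]
J4: z=[-0.8283, -0.4243, 0.3660] o=[-0.0992, -0.6212, 0.7618] → [0.1259, 0.2041, 0.5214, -0.8283, -0.4243, 0.3660]
J5: z=[-0.2193, -0.3556, -0.9086] o=[0.2927, -1.2541, 0.9149] → [0.0067, 0.3170, -0.1257, -0.2193, -0.3556, -0.9086]
J6: z=[-0.2193, -0.3556, -0.9086] o=[0.1720, -1.4022, 1.0020] → [0.1723, 0.1882, -0.1153, -0.2193, -0.3556, -0.9086]
V = J·q̇ = [0.0908, 0.8720, 1.0105, -1.1585, -0.3420, -0.2412]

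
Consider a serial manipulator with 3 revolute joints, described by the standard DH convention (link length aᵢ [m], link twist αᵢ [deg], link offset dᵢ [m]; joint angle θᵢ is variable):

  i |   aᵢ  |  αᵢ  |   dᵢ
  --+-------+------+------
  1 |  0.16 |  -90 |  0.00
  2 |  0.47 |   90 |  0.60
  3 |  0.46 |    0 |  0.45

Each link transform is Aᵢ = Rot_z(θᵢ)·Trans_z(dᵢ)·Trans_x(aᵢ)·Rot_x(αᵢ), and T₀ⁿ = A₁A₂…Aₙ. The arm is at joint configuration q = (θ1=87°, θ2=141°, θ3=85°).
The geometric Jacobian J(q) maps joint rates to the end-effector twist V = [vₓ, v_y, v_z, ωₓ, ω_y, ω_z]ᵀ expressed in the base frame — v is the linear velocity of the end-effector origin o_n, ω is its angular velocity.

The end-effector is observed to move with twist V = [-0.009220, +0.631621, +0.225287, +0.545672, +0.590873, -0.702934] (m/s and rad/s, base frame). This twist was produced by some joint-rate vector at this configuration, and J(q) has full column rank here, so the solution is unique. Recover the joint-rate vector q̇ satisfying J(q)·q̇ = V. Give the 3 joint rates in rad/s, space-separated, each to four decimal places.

0.0610 -0.5140 0.9830

o_n = [-1.0544, 0.1021, -0.6707]
J₁: ẑ×o_n = [-0.1021, -1.0544, 0.0000], ω = ẑ
J2: z=[-0.9986, 0.0523, 0.0000] o=[0.0084, 0.1598, 0.0000] → [-0.0351, -0.6698, 0.1132, -0.9986, 0.0523, 0.0000]
J3: z=[0.0329, 0.6285, -0.7771] o=[-0.6099, -0.1736, -0.2958] → [-0.0214, 0.3577, 0.2884, 0.0329, 0.6285, -0.7771]
q̇ = J⁺·V = [0.0610, -0.5140, 0.9830]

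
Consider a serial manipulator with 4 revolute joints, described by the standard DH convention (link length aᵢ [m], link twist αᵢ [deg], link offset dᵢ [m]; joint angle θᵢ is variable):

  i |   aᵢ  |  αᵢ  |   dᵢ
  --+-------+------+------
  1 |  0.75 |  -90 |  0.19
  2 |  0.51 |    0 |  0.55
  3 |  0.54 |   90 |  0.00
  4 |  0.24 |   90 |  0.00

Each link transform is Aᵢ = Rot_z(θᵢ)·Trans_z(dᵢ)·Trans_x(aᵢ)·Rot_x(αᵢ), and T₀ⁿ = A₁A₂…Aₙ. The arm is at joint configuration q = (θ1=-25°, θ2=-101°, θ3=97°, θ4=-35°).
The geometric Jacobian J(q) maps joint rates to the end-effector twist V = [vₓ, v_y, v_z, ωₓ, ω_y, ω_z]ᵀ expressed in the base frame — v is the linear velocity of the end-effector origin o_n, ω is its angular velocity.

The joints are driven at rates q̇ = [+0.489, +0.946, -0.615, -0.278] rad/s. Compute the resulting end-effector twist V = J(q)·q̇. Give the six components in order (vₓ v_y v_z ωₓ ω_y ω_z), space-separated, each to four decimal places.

o_n = [1.4318, -0.2127, 0.7420]
J₁: ẑ×o_n = [0.2127, 1.4318, -0.0000], ω = ẑ
J2: z=[0.4226, 0.9063, 0.0000] o=[0.6797, -0.3170, 0.1900] → [0.5003, -0.2333, -0.6375, 0.4226, 0.9063, 0.0000]
J3: z=[0.4226, 0.9063, 0.0000] o=[0.8240, 0.2226, 0.6906] → [0.0466, -0.0217, -0.7348, 0.4226, 0.9063, 0.0000]
J4: z=[-0.0632, 0.0295, 0.9976] o=[1.3122, -0.0050, 0.7283] → [0.2075, 0.1201, 0.0096, -0.0632, 0.0295, 0.9976]
V = J·q̇ = [0.4909, 0.4594, -0.1538, 0.1575, 0.2918, 0.2117]

0.4909 0.4594 -0.1538 0.1575 0.2918 0.2117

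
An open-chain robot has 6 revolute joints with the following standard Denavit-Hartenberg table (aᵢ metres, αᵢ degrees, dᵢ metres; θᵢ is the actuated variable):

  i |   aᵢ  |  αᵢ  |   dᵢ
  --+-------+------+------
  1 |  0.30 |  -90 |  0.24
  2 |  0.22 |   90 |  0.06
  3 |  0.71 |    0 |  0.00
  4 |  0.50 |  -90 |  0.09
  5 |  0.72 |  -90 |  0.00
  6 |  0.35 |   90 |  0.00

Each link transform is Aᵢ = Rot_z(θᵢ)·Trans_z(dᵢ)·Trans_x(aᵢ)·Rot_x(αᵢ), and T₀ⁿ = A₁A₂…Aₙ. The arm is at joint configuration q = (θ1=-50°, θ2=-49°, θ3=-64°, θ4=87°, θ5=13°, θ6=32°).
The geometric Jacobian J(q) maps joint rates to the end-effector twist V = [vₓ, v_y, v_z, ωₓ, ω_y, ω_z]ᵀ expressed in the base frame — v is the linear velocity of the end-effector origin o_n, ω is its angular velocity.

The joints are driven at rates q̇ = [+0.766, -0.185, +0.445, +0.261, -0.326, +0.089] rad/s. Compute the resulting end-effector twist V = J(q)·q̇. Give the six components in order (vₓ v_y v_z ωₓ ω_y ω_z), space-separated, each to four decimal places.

1.6656 1.8421 0.5169 -0.6321 -0.0136 1.2545

o_n = [0.9660, -1.4100, 1.6403]
J₁: ẑ×o_n = [1.4100, 0.9660, -0.0000], ω = ẑ
J2: z=[0.7660, 0.6428, 0.0000] o=[0.1928, -0.2298, 0.2400] → [0.9001, -1.0727, -1.4011, 0.7660, 0.6428, 0.0000]
J3: z=[-0.4851, 0.5781, 0.6561] o=[0.3316, -0.3018, 0.4060] → [1.4406, 1.0149, 0.1709, -0.4851, 0.5781, 0.6561]
J4: z=[-0.4851, 0.5781, 0.6561] o=[-0.0260, -0.8684, 0.6409] → [0.9331, 1.1356, -0.3108, -0.4851, 0.5781, 0.6561]
J5: z=[0.5404, 0.7881, -0.2949] o=[0.2741, -0.9221, 1.0473] → [0.3234, -0.5244, -0.8089, 0.5404, 0.7881, -0.2949]
J6: z=[0.3180, -0.5158, -0.7955] o=[0.8350, -1.1641, 1.4285] → [-0.3049, -0.1716, -0.0106, 0.3180, -0.5158, -0.7955]
V = J·q̇ = [1.6656, 1.8421, 0.5169, -0.6321, -0.0136, 1.2545]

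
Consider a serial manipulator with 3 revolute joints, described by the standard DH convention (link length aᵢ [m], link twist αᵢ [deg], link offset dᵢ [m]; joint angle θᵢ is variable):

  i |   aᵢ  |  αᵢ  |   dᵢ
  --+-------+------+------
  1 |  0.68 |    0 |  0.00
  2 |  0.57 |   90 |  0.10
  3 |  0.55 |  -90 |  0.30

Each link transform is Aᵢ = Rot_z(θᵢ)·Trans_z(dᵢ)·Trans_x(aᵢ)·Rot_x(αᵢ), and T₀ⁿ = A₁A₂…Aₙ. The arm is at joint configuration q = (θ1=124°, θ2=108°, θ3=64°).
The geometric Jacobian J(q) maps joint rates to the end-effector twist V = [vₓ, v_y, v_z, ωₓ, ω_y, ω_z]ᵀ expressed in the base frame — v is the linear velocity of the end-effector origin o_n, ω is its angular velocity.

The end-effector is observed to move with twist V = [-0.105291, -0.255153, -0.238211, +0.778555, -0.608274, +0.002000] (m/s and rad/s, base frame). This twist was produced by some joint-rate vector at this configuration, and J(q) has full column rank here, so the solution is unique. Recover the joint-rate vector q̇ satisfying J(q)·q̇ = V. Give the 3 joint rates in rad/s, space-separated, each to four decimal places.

o_n = [-1.1160, 0.1093, 0.5943]
J₁: ẑ×o_n = [-0.1093, -1.1160, 0.0000], ω = ẑ
J2: z=[0.0000, 0.0000, 1.0000] o=[-0.3803, 0.5637, 0.0000] → [0.4545, -0.7358, 0.0000, 0.0000, 0.0000, 1.0000]
J3: z=[-0.7880, 0.6157, 0.0000] o=[-0.7312, 0.1146, 0.1000] → [0.3043, 0.3895, 0.2411, -0.7880, 0.6157, 0.0000]
q̇ = J⁺·V = [-0.3450, 0.3470, -0.9880]

-0.3450 0.3470 -0.9880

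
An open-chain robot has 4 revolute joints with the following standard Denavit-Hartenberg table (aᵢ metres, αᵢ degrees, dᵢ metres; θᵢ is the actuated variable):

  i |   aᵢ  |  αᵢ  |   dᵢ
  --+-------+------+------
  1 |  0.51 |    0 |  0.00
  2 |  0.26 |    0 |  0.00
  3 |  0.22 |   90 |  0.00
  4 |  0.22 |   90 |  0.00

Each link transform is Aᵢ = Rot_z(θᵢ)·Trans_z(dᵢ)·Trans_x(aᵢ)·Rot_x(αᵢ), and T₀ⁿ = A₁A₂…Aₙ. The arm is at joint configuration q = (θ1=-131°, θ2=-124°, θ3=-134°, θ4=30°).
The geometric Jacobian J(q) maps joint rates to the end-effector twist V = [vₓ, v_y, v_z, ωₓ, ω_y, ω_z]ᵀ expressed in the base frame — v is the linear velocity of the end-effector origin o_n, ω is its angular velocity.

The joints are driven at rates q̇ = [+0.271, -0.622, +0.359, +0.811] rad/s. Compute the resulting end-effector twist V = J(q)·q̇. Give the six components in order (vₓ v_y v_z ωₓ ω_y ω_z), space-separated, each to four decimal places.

o_n = [-0.0428, -0.3328, 0.1100]
J₁: ẑ×o_n = [0.3328, -0.0428, 0.0000], ω = ẑ
J2: z=[0.0000, 0.0000, 1.0000] o=[-0.3346, -0.3849, 0.0000] → [-0.0521, 0.2918, 0.0000, 0.0000, 0.0000, 1.0000]
J3: z=[0.0000, 0.0000, 1.0000] o=[-0.4019, -0.1338, 0.0000] → [0.1990, 0.3591, -0.0000, 0.0000, 0.0000, 1.0000]
J4: z=[-0.4848, -0.8746, 0.0000] o=[-0.2095, -0.2404, 0.0000] → [-0.0962, 0.0533, 0.1905, -0.4848, -0.8746, 0.0000]
V = J·q̇ = [0.1160, -0.0209, 0.1545, -0.3932, -0.7093, 0.0080]

0.1160 -0.0209 0.1545 -0.3932 -0.7093 0.0080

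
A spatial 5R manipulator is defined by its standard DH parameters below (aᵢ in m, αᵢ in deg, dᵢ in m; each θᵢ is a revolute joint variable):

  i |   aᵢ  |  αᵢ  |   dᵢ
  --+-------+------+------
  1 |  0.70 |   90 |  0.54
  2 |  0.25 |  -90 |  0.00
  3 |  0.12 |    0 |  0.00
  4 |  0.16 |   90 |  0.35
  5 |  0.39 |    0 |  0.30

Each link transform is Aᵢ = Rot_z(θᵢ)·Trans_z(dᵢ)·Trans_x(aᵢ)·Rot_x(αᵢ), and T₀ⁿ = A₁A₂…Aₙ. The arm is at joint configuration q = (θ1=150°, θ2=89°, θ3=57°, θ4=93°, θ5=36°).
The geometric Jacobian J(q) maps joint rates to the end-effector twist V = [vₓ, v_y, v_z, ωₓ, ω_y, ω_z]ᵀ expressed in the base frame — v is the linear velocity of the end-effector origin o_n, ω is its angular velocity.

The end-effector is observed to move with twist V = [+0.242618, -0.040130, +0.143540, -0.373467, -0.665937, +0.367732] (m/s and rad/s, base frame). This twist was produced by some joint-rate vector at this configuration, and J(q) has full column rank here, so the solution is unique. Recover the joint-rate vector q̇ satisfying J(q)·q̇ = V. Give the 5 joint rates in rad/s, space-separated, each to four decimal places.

o_n = [-0.4046, -0.4572, 0.6036]
J₁: ẑ×o_n = [0.4572, -0.4046, 0.0000], ω = ẑ
J2: z=[0.5000, 0.8660, 0.0000] o=[-0.6062, 0.3500, 0.5400] → [0.0551, -0.0318, -0.5782, 0.5000, 0.8660, 0.0000]
J3: z=[0.8659, -0.4999, 0.0175] o=[-0.6100, 0.3522, 0.7900] → [0.1073, 0.1649, -0.5981, 0.8659, -0.4999, 0.0175]
J4: z=[0.8659, -0.4999, 0.0175] o=[-0.6613, 0.2656, 0.8553] → [0.1384, 0.2224, -0.4975, 0.8659, -0.4999, 0.0175]
J5: z=[-0.4406, -0.7456, 0.4999] o=[-0.3961, 0.0201, 0.7229] → [0.3275, -0.0567, 0.2040, -0.4406, -0.7456, 0.4999]
q̇ = J⁺·V = [-0.0600, -0.0230, 0.3550, -0.3380, 0.8550]

-0.0600 -0.0230 0.3550 -0.3380 0.8550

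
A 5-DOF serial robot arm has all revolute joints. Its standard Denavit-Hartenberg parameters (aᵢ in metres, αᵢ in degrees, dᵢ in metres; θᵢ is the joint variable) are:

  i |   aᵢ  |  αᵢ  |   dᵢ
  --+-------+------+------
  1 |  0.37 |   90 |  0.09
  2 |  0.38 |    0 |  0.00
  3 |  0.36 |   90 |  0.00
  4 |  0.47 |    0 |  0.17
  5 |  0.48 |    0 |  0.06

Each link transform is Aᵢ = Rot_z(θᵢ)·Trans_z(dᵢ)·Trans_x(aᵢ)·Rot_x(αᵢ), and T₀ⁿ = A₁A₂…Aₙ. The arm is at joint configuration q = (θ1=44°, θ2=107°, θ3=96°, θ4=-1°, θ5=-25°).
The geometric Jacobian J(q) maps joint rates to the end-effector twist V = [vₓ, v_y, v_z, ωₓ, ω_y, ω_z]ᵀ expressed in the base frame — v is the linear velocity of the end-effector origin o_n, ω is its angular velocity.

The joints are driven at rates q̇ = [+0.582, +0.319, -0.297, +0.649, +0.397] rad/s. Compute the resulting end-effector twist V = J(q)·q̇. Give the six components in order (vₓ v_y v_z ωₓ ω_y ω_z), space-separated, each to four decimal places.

0.6067 -1.2681 -0.1510 -0.2787 -0.2997 1.5448

o_n = [-0.8655, -0.5319, 0.1723]
J₁: ẑ×o_n = [0.5319, -0.8655, 0.0000], ω = ẑ
J2: z=[0.6947, -0.7193, 0.0000] o=[0.2662, 0.2570, 0.0900] → [-0.0592, -0.0571, -1.3620, 0.6947, -0.7193, 0.0000]
J3: z=[0.6947, -0.7193, 0.0000] o=[0.1862, 0.1798, 0.4534] → [0.2022, 0.1953, -1.2509, 0.6947, -0.7193, 0.0000]
J4: z=[-0.2811, -0.2714, 0.9205] o=[-0.0521, -0.0504, 0.3127] → [0.4814, -0.7882, -0.0854, -0.2811, -0.2714, 0.9205]
J5: z=[-0.2811, -0.2714, 0.9205] o=[-0.4168, -0.3911, 0.2856] → [0.1604, -0.4449, -0.0822, -0.2811, -0.2714, 0.9205]
V = J·q̇ = [0.6067, -1.2681, -0.1510, -0.2787, -0.2997, 1.5448]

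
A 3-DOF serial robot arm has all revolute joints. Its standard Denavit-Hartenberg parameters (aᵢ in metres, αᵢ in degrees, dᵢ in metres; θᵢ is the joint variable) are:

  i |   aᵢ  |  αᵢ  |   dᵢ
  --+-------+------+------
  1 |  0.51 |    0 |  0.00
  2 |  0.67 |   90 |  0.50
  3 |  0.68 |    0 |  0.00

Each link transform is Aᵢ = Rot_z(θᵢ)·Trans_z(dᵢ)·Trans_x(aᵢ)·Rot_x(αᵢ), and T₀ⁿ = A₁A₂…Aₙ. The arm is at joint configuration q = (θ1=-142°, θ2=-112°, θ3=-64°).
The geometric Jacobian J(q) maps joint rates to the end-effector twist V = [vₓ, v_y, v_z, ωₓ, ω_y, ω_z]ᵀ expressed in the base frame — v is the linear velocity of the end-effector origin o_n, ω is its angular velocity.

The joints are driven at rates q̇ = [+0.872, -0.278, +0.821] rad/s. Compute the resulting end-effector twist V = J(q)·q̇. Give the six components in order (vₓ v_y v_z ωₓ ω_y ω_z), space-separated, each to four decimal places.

-0.4173 -0.0266 0.2447 0.7892 0.2263 0.5940

o_n = [-0.6687, 0.6166, -0.1112]
J₁: ẑ×o_n = [-0.6166, -0.6687, 0.0000], ω = ẑ
J2: z=[0.0000, 0.0000, 1.0000] o=[-0.4019, -0.3140, 0.0000] → [-0.9306, -0.2668, 0.0000, 0.0000, 0.0000, 1.0000]
J3: z=[0.9613, 0.2756, 0.0000] o=[-0.5866, 0.3301, 0.5000] → [-0.1685, 0.5875, 0.2981, 0.9613, 0.2756, 0.0000]
V = J·q̇ = [-0.4173, -0.0266, 0.2447, 0.7892, 0.2263, 0.5940]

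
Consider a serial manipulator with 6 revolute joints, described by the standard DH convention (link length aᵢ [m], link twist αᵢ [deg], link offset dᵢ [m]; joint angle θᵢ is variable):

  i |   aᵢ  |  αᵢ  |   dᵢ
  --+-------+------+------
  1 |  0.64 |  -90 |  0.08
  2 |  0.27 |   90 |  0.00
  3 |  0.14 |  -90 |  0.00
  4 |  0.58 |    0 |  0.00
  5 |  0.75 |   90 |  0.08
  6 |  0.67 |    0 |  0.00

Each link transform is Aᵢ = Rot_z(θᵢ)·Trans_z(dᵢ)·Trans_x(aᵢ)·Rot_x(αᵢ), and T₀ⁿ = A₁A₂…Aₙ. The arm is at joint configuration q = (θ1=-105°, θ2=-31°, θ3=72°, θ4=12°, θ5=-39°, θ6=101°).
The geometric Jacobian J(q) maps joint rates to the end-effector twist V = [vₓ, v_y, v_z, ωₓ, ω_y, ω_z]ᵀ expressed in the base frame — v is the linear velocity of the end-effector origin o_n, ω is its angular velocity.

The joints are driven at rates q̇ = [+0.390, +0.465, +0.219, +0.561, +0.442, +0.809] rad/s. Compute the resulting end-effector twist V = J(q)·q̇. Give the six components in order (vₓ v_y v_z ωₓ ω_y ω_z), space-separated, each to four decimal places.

o_n = [1.2444, -0.8727, 0.1973]
J₁: ẑ×o_n = [0.8727, 1.2444, -0.0000], ω = ẑ
J2: z=[0.9659, -0.2588, 0.0000] o=[-0.1656, -0.6182, 0.0800] → [-0.0304, -0.1133, 0.1191, 0.9659, -0.2588, 0.0000]
J3: z=[0.1333, 0.4975, 0.8572] o=[-0.2255, -0.8417, 0.2191] → [0.0157, 1.2629, -0.7354, 0.1333, 0.4975, 0.8572]
J4: z=[0.5095, 0.7075, -0.4898] o=[-0.1065, -0.9120, 0.2413] → [-0.0119, -0.6393, -0.9357, 0.5095, 0.7075, -0.4898]
J5: z=[0.5095, 0.7075, -0.4898] o=[0.3597, -1.2568, 0.2283] → [0.1662, -0.4176, -0.4302, 0.5095, 0.7075, -0.4898]
J6: z=[-0.2672, 0.6712, 0.6915] o=[1.0139, -1.3663, 0.5873] → [-0.6031, 0.0552, -0.2866, -0.2672, 0.6712, 0.6915]
V = J·q̇ = [-0.0914, 0.2107, -1.0526, 0.7732, 1.2412, 0.6458]

-0.0914 0.2107 -1.0526 0.7732 1.2412 0.6458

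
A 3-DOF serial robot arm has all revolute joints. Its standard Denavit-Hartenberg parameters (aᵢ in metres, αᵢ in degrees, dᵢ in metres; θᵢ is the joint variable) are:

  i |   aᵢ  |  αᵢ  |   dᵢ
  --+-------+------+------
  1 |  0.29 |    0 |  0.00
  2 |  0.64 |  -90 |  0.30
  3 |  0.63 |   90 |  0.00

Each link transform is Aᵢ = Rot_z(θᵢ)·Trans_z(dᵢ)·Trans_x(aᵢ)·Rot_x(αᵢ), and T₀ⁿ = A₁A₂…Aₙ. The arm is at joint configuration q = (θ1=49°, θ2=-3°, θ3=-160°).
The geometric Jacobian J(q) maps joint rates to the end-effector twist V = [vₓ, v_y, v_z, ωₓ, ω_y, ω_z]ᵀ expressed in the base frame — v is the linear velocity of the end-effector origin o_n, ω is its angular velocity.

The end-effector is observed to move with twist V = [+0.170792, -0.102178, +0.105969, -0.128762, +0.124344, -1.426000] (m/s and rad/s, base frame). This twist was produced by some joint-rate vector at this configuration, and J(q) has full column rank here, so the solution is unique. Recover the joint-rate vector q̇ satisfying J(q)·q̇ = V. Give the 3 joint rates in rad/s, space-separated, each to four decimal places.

-0.4330 -0.9930 0.1790

o_n = [0.2236, 0.2534, 0.5155]
J₁: ẑ×o_n = [-0.2534, 0.2236, 0.0000], ω = ẑ
J2: z=[0.0000, 0.0000, 1.0000] o=[0.1903, 0.2189, 0.0000] → [-0.0345, 0.0333, 0.0000, 0.0000, 0.0000, 1.0000]
J3: z=[-0.7193, 0.6947, 0.0000] o=[0.6348, 0.6792, 0.3000] → [0.1497, 0.1550, 0.5920, -0.7193, 0.6947, 0.0000]
q̇ = J⁺·V = [-0.4330, -0.9930, 0.1790]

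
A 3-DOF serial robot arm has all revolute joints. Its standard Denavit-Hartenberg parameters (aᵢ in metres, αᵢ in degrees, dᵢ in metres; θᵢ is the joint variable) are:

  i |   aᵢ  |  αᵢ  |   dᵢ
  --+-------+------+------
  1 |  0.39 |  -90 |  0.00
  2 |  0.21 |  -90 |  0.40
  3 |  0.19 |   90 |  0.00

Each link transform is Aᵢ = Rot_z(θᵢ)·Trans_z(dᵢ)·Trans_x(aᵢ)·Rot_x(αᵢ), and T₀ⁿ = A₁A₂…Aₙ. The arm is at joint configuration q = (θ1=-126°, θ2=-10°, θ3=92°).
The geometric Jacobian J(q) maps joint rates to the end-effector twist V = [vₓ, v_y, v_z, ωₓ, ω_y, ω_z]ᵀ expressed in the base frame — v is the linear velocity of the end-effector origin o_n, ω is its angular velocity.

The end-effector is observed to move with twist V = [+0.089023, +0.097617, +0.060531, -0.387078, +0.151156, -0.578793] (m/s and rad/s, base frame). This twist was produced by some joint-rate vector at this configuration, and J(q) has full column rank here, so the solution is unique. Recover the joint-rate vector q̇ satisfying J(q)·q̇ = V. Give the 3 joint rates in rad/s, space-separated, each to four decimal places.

0.0180 -0.4020 0.6060

o_n = [-0.1770, -0.6010, 0.0353]
J₁: ẑ×o_n = [0.6010, -0.1770, 0.0000], ω = ẑ
J2: z=[0.8090, -0.5878, 0.0000] o=[-0.2292, -0.3155, 0.0000] → [-0.0208, -0.0286, -0.2003, 0.8090, -0.5878, 0.0000]
J3: z=[-0.1021, -0.1405, -0.9848] o=[-0.0272, -0.7179, 0.0365] → [0.1153, 0.1474, -0.0330, -0.1021, -0.1405, -0.9848]
q̇ = J⁺·V = [0.0180, -0.4020, 0.6060]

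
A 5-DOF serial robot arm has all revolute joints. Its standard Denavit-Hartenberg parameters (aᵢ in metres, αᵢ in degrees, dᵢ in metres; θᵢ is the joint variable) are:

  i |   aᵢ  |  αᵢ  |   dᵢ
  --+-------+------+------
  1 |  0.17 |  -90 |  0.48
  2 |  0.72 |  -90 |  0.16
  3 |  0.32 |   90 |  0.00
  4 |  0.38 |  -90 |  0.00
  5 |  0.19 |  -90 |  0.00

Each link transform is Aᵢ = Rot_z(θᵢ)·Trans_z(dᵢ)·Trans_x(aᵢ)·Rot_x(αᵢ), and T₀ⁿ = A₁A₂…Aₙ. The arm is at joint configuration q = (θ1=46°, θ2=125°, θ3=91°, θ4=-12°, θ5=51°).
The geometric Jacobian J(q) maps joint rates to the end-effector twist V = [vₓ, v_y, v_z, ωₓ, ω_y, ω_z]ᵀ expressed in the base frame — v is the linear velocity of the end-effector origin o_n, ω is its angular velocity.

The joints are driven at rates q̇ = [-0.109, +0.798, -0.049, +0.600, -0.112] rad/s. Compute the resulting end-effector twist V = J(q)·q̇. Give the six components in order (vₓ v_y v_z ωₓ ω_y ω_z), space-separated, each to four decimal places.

-0.4636 -0.5946 0.3116 -0.7322 0.4090 -0.6917

o_n = [0.4194, -0.4956, -0.0369]
J₁: ẑ×o_n = [0.4956, 0.4194, -0.0000], ω = ẑ
J2: z=[-0.7193, 0.6947, 0.0000] o=[0.1181, 0.1223, 0.4800] → [-0.3590, -0.3718, 0.2351, -0.7193, 0.6947, 0.0000]
J3: z=[-0.5690, -0.5892, 0.5736] o=[-0.2839, -0.0636, -0.1098] → [0.2048, 0.4449, 0.6602, -0.5690, -0.5892, 0.5736]
J4: z=[-0.3858, -0.4247, -0.8190] o=[-0.0515, -0.2836, -0.1052] → [-0.2026, -0.3593, 0.2818, -0.3858, -0.4247, -0.8190]
J5: z=[-0.4056, -0.7193, 0.5640] o=[0.2634, -0.4925, -0.1452] → [-0.0762, 0.1320, 0.1135, -0.4056, -0.7193, 0.5640]
V = J·q̇ = [-0.4636, -0.5946, 0.3116, -0.7322, 0.4090, -0.6917]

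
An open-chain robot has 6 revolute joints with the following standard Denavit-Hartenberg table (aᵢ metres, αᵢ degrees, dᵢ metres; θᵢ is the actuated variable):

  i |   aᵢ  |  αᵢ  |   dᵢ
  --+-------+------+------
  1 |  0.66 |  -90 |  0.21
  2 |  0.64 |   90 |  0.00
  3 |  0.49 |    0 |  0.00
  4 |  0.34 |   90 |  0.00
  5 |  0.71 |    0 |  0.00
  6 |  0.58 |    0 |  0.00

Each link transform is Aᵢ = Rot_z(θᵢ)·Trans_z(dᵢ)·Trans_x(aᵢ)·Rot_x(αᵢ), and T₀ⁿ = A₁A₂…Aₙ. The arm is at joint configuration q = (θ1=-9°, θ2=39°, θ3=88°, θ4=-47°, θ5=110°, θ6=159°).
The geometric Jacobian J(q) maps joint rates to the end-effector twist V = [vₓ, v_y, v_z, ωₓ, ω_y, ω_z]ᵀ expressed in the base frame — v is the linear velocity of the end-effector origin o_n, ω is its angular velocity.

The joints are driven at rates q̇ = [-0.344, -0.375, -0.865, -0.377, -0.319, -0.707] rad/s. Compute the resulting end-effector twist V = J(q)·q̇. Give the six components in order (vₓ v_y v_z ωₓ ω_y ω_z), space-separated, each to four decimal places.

o_n = [1.3465, 0.3404, -0.1770]
J₁: ẑ×o_n = [-0.3404, 1.3465, 0.0000], ω = ẑ
J2: z=[0.1564, 0.9877, 0.0000] o=[0.6519, -0.1032, 0.2100] → [-0.3823, 0.0605, -0.6166, 0.1564, 0.9877, 0.0000]
J3: z=[0.6216, -0.0984, 0.7771] o=[1.1431, -0.1811, -0.1928] → [-0.4068, 0.1483, 0.3441, 0.6216, -0.0984, 0.7771]
J4: z=[0.6216, -0.0984, 0.7771] o=[1.2329, 0.3005, -0.2035] → [-0.0336, 0.0718, 0.0359, 0.6216, -0.0984, 0.7771]
J5: z=[0.3855, -0.8252, -0.4129] o=[1.4647, 0.4897, -0.3650] → [-0.2167, -0.0236, -0.1551, 0.3855, -0.8252, -0.4129]
J6: z=[0.3855, -0.8252, -0.4129] o=[1.7138, 0.2889, 0.2688] → [0.3892, 0.3236, -0.2833, 0.3855, -0.8252, -0.4129]
V = J·q̇ = [0.4189, -0.8624, 0.1698, -1.2262, 0.5985, -0.8856]

0.4189 -0.8624 0.1698 -1.2262 0.5985 -0.8856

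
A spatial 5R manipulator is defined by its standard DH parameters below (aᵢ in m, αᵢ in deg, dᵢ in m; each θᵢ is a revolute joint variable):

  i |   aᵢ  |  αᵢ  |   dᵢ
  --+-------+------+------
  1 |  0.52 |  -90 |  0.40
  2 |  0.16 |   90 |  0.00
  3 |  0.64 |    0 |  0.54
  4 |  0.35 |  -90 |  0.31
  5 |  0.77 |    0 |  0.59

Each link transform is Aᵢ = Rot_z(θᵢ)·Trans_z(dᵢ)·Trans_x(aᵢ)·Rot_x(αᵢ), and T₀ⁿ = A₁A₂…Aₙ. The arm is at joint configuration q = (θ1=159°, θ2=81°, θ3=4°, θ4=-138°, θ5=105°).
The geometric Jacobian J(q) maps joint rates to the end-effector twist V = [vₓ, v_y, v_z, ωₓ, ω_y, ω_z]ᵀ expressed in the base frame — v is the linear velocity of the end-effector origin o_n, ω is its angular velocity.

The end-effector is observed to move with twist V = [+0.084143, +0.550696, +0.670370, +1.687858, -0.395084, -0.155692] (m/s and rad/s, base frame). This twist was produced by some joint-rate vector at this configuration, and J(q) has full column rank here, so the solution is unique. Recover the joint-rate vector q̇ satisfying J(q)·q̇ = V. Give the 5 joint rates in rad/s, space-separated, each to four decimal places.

0.4120 0.0460 -0.8150 -0.9700 0.4060

o_n = [-0.5770, 0.7288, -0.6878]
J₁: ẑ×o_n = [-0.7288, -0.5770, 0.0000], ω = ẑ
J2: z=[-0.3584, -0.9336, 0.0000] o=[-0.4855, 0.1864, 0.4000] → [1.0155, -0.3898, -0.2798, -0.3584, -0.9336, 0.0000]
J3: z=[-0.9221, 0.3540, 0.1564] o=[-0.5088, 0.1953, 0.2420] → [-0.4125, -0.8680, -0.4678, -0.9221, 0.3540, 0.1564]
J4: z=[-0.9221, 0.3540, 0.1564] o=[-1.1160, 0.3806, -0.3041] → [-0.1903, -0.2694, -0.5119, -0.9221, 0.3540, 0.1564]
J5: z=[0.1439, 0.6888, -0.7105] o=[-1.2761, 0.7117, -0.0155] → [-0.4510, -0.4000, -0.4791, 0.1439, 0.6888, -0.7105]
q̇ = J⁺·V = [0.4120, 0.0460, -0.8150, -0.9700, 0.4060]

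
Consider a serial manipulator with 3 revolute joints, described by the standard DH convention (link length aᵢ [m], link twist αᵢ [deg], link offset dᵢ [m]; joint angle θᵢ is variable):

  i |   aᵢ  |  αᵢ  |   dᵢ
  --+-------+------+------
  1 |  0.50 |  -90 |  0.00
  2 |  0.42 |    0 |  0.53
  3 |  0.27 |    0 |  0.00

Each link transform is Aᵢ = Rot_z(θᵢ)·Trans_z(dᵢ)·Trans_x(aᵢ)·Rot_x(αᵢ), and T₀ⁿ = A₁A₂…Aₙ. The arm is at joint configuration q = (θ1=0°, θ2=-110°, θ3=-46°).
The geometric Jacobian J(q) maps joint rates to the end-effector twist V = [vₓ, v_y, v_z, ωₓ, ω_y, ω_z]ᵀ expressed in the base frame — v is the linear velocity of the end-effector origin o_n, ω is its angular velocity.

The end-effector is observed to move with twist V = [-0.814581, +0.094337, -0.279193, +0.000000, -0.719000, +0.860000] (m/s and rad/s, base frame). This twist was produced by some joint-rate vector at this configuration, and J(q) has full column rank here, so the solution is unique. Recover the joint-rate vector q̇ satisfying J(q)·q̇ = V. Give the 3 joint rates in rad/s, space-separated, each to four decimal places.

0.8600 -0.7090 -0.0100

o_n = [0.1097, 0.5300, 0.5045]
J₁: ẑ×o_n = [-0.5300, 0.1097, 0.0000], ω = ẑ
J2: z=[0.0000, 1.0000, 0.0000] o=[0.5000, 0.0000, 0.0000] → [0.5045, -0.0000, 0.3903, 0.0000, 1.0000, 0.0000]
J3: z=[0.0000, 1.0000, 0.0000] o=[0.3564, 0.5300, 0.3947] → [0.1098, -0.0000, 0.2467, 0.0000, 1.0000, 0.0000]
q̇ = J⁺·V = [0.8600, -0.7090, -0.0100]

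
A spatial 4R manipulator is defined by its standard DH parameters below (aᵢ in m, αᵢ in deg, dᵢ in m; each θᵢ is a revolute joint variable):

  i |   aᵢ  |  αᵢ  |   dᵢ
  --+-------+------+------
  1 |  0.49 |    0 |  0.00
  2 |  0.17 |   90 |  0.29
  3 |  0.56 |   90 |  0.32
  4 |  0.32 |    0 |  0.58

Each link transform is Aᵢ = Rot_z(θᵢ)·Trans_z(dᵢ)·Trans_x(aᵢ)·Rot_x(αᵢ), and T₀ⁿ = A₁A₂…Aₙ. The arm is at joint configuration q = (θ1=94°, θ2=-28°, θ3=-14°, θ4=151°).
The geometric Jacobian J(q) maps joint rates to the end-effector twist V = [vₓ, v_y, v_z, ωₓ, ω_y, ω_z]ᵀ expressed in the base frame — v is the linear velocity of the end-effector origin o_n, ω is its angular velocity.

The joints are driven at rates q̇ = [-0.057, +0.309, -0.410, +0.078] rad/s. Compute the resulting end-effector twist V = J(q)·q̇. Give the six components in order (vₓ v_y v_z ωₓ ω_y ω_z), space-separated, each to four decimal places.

o_n = [0.5225, 0.5710, -0.3405]
J₁: ẑ×o_n = [-0.5710, 0.5225, 0.0000], ω = ẑ
J2: z=[0.0000, 0.0000, 1.0000] o=[-0.0342, 0.4888, 0.0000] → [-0.0822, 0.5567, 0.0000, 0.0000, 0.0000, 1.0000]
J3: z=[0.9135, -0.4067, 0.0000] o=[0.0350, 0.6441, 0.2900] → [0.2565, 0.5760, 0.1315, 0.9135, -0.4067, 0.0000]
J4: z=[-0.0984, -0.2210, -0.9703] o=[0.5483, 1.0103, 0.1545] → [-0.3169, -0.0237, 0.0375, -0.0984, -0.2210, -0.9703]
V = J·q̇ = [-0.1227, -0.0958, -0.0510, -0.3822, 0.1495, 0.1763]

-0.1227 -0.0958 -0.0510 -0.3822 0.1495 0.1763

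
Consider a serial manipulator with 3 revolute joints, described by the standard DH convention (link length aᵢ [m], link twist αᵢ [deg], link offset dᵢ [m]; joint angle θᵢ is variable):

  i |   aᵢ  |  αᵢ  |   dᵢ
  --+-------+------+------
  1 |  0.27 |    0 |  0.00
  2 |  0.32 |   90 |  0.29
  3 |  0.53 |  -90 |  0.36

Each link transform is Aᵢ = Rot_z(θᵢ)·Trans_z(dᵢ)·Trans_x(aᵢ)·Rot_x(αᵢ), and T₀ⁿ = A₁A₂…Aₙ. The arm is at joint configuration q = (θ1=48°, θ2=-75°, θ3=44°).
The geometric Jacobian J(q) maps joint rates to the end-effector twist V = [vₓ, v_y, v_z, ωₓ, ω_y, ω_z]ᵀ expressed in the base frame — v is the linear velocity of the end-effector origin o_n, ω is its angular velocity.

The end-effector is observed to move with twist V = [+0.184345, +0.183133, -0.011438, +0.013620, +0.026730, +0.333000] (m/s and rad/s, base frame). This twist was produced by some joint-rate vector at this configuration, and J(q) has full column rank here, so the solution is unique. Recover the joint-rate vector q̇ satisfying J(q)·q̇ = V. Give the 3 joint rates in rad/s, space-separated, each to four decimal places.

0.1910 0.1420 -0.0300

o_n = [0.6420, -0.4385, 0.6582]
J₁: ẑ×o_n = [0.4385, 0.6420, -0.0000], ω = ẑ
J2: z=[0.0000, 0.0000, 1.0000] o=[0.1807, 0.2006, 0.0000] → [0.6391, 0.4614, -0.0000, 0.0000, 0.0000, 1.0000]
J3: z=[-0.4540, -0.8910, 0.0000] o=[0.4658, 0.0554, 0.2900] → [-0.3280, 0.1671, 0.3813, -0.4540, -0.8910, 0.0000]
q̇ = J⁺·V = [0.1910, 0.1420, -0.0300]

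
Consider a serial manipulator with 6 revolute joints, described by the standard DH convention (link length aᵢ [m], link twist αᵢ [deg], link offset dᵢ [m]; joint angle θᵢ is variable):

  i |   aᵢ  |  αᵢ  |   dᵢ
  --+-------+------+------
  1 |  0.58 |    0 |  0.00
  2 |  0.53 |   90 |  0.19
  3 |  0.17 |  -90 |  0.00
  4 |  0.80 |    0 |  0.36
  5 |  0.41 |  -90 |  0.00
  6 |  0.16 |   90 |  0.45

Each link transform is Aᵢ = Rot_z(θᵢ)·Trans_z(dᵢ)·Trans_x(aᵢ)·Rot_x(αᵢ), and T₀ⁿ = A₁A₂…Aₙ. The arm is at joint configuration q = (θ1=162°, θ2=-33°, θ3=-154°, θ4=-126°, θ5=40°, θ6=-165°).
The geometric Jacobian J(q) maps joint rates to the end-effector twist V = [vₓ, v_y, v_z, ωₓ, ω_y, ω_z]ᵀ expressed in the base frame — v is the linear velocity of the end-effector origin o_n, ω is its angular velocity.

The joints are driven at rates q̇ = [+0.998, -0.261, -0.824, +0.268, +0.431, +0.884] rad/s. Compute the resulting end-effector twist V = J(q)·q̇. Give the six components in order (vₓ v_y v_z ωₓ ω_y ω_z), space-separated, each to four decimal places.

-0.6534 -0.8761 -0.2901 -0.3823 -0.9352 -0.2778

o_n = [-0.2251, 1.1595, -0.2438]
J₁: ẑ×o_n = [-1.1595, -0.2251, 0.0000], ω = ẑ
J2: z=[0.0000, 0.0000, 1.0000] o=[-0.5516, 0.1792, 0.0000] → [-0.9803, 0.3265, 0.0000, 0.0000, 0.0000, 1.0000]
J3: z=[0.7771, 0.6293, 0.0000] o=[-0.8852, 0.5911, 0.1900] → [-0.2730, 0.3371, 0.0263, 0.7771, 0.6293, 0.0000]
J4: z=[-0.2759, 0.3407, -0.8988] o=[-0.7890, 0.4724, 0.1155] → [0.4952, -0.6059, -0.3817, -0.2759, 0.3407, -0.8988]
J5: z=[-0.2759, 0.3407, -0.8988] o=[-0.6513, 1.3308, -0.0020] → [-0.2363, -0.4498, -0.0979, -0.2759, 0.3407, -0.8988]
J6: z=[0.5100, -0.7407, -0.4373] o=[-0.3173, 1.5682, -0.0145] → [-0.0089, 0.0766, -0.1402, 0.5100, -0.7407, -0.4373]
V = J·q̇ = [-0.6534, -0.8761, -0.2901, -0.3823, -0.9352, -0.2778]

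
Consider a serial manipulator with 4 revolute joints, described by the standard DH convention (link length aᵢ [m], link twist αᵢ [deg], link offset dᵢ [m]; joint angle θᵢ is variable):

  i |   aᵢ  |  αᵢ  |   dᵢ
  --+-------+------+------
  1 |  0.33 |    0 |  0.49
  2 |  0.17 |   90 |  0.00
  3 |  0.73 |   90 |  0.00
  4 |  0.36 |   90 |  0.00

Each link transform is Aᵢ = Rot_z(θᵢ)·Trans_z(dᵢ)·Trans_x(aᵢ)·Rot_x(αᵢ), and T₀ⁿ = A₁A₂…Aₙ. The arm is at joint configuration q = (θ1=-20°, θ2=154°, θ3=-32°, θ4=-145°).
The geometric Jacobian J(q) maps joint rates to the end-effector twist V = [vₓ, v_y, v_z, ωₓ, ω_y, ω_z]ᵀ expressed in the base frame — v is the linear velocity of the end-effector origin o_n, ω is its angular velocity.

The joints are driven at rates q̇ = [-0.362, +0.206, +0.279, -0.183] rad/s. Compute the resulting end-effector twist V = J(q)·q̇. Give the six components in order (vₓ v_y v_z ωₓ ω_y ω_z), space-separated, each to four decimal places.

o_n = [-0.2129, 0.1314, 0.2594]
J₁: ẑ×o_n = [-0.1314, -0.2129, 0.0000], ω = ẑ
J2: z=[0.0000, 0.0000, 1.0000] o=[0.3101, -0.1129, 0.4900] → [-0.2443, -0.5229, 0.0000, 0.0000, 0.0000, 1.0000]
J3: z=[0.7193, 0.6947, 0.0000] o=[0.1920, 0.0094, 0.4900] → [-0.1602, 0.1659, 0.3690, 0.7193, 0.6947, 0.0000]
J4: z=[0.3681, -0.3812, -0.8480] o=[-0.2380, 0.4547, 0.1032] → [-0.3338, -0.0789, -0.1094, 0.3681, -0.3812, -0.8480]
V = J·q̇ = [0.0136, 0.0300, 0.1230, 0.1333, 0.2636, -0.0008]

0.0136 0.0300 0.1230 0.1333 0.2636 -0.0008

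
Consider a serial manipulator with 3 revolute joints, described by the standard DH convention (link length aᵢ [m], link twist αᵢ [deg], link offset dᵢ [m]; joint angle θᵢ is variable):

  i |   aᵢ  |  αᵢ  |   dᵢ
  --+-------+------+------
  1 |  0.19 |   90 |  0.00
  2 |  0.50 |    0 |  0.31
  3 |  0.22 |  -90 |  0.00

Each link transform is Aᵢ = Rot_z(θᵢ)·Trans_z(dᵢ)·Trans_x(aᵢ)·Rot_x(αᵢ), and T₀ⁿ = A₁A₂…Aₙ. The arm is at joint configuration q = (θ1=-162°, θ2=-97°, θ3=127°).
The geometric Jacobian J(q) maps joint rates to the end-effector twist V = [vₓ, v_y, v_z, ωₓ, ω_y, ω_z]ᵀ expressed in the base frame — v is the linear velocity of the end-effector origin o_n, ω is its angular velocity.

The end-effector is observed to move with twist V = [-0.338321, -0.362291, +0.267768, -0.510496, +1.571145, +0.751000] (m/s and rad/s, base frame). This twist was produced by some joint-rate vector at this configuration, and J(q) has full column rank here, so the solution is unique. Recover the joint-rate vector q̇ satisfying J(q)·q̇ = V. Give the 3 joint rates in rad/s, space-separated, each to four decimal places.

0.7510 0.7710 0.8810

o_n = [-0.3997, 0.1961, -0.3863]
J₁: ẑ×o_n = [-0.1961, -0.3997, 0.0000], ω = ẑ
J2: z=[-0.3090, 0.9511, 0.0000] o=[-0.1807, -0.0587, 0.0000] → [-0.3674, -0.1194, 0.1296, -0.3090, 0.9511, 0.0000]
J3: z=[-0.3090, 0.9511, 0.0000] o=[-0.2185, 0.2549, -0.4963] → [0.1046, 0.0340, 0.1905, -0.3090, 0.9511, 0.0000]
q̇ = J⁺·V = [0.7510, 0.7710, 0.8810]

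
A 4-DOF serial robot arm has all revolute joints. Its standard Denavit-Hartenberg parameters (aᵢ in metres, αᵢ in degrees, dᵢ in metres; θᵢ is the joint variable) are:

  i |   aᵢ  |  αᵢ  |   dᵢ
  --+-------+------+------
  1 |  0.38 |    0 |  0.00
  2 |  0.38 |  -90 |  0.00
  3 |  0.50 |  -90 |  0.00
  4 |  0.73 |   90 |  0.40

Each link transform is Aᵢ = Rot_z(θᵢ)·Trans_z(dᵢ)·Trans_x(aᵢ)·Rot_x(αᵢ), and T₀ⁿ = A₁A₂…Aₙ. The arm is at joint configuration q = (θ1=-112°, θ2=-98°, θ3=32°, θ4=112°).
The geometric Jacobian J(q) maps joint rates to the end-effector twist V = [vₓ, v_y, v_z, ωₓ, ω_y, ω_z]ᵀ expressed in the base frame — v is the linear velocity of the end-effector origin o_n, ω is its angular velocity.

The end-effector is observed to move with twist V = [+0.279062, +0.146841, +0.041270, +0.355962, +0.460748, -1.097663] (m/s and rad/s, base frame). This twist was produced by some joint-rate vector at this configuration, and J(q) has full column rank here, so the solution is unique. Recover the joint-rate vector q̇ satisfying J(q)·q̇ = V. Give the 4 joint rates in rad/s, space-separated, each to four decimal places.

o_n = [-0.1158, 0.4139, -0.4593]
J₁: ẑ×o_n = [-0.4139, -0.1158, 0.0000], ω = ẑ
J2: z=[0.0000, 0.0000, 1.0000] o=[-0.1424, -0.3523, 0.0000] → [-0.7662, 0.0265, 0.0000, 0.0000, 0.0000, 1.0000]
J3: z=[-0.5000, -0.8660, 0.0000] o=[-0.4714, -0.1623, 0.0000] → [0.3977, -0.2296, 0.0199, -0.5000, -0.8660, 0.0000]
J4: z=[0.4589, -0.2650, -0.8480] o=[-0.8387, 0.0497, -0.2650] → [0.3604, -0.5238, 0.3587, 0.4589, -0.2650, -0.8480]
q̇ = J⁺·V = [-0.8230, -0.1500, -0.5770, 0.1470]

-0.8230 -0.1500 -0.5770 0.1470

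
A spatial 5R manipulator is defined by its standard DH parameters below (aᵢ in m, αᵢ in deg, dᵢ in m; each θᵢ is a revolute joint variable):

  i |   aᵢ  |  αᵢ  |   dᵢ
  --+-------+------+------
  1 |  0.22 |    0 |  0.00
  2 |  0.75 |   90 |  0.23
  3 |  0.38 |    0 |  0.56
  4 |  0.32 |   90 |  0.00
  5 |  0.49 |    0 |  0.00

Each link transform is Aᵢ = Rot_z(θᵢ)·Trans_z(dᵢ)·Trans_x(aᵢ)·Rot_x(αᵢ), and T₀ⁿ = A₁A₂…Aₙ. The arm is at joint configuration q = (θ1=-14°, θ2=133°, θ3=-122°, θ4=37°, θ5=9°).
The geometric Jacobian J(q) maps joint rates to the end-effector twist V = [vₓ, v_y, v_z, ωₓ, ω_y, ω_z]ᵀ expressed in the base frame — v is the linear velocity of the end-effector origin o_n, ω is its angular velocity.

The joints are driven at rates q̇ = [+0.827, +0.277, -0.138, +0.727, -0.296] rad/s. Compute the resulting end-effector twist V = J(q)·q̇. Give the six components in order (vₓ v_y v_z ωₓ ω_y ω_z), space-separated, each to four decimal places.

o_n = [0.4703, 0.7966, -0.8932]
J₁: ẑ×o_n = [-0.7966, 0.4703, 0.0000], ω = ẑ
J2: z=[0.0000, 0.0000, 1.0000] o=[0.2135, -0.0532, 0.0000] → [-0.8498, 0.2569, 0.0000, 0.0000, 0.0000, 1.0000]
J3: z=[0.8746, 0.4848, 0.0000] o=[-0.1501, 0.6027, 0.2300] → [-0.5445, 0.9823, -0.1313, 0.8746, 0.4848, 0.0000]
J4: z=[0.8746, 0.4848, 0.0000] o=[0.4373, 0.6981, -0.0923] → [-0.3883, 0.7005, 0.0701, 0.8746, 0.4848, 0.0000]
J5: z=[0.4830, -0.8713, -0.0872] o=[0.4237, 0.7225, -0.4110] → [0.4265, 0.2288, 0.0764, 0.4830, -0.8713, -0.0872]
V = J·q̇ = [-1.2275, 0.7661, 0.0465, 0.3722, 0.5435, 1.1298]

-1.2275 0.7661 0.0465 0.3722 0.5435 1.1298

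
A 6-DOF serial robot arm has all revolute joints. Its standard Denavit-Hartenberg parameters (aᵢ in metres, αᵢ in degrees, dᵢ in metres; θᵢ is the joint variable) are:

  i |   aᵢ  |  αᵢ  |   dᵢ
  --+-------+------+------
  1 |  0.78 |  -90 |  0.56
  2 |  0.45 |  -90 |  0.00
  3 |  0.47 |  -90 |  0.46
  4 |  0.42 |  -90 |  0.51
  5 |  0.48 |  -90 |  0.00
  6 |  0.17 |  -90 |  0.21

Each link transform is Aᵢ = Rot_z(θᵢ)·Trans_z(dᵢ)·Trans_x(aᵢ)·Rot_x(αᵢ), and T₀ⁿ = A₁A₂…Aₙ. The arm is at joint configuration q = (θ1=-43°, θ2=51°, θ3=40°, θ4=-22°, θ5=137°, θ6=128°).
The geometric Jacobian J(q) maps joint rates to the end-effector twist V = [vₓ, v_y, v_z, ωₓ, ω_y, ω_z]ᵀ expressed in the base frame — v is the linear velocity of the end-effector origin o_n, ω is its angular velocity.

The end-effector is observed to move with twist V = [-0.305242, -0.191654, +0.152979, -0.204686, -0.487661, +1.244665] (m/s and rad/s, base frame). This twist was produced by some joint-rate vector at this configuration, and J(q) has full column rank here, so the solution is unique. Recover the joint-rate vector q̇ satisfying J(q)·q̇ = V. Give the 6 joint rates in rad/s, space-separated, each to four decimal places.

-0.0130 0.0660 -0.0610 0.3370 0.6970 0.8860

o_n = [0.0753, -0.8680, -0.2055]
J₁: ẑ×o_n = [0.8680, 0.0753, -0.0000], ω = ẑ
J2: z=[0.6820, 0.7314, 0.0000] o=[0.5705, -0.5320, 0.5600] → [-0.5598, 0.5221, 0.1330, 0.6820, 0.7314, 0.0000]
J3: z=[-0.5684, 0.5300, -0.6293] o=[0.7776, -0.7251, 0.2103] → [-0.3103, 0.2056, 0.4534, -0.5684, 0.5300, -0.6293]
J4: z=[-0.8183, -0.2844, 0.4995] o=[0.4758, -0.8568, -0.3590] → [-0.0381, -0.0744, -0.1047, -0.8183, -0.2844, 0.4995]
J5: z=[0.4948, -0.7907, 0.3605] o=[-0.0644, -1.2295, -0.4351] → [-0.3119, -0.0633, 0.2893, 0.4948, -0.7907, 0.3605]
J6: z=[-0.3990, 0.1618, 0.9026] o=[0.3062, -0.9461, -0.3221] → [-0.0516, -0.1619, 0.0062, -0.3990, 0.1618, 0.9026]
q̇ = J⁺·V = [-0.0130, 0.0660, -0.0610, 0.3370, 0.6970, 0.8860]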